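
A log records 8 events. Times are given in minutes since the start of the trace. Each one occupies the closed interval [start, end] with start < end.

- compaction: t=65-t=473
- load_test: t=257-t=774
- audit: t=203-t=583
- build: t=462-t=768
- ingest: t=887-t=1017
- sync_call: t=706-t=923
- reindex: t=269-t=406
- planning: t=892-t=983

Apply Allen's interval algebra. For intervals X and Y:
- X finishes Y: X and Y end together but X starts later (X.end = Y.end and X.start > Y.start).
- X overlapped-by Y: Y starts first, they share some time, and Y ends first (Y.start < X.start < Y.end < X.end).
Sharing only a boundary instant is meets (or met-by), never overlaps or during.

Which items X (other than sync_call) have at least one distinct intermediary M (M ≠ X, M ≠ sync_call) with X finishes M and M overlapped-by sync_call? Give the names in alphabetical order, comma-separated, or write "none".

none

Target sync_call = [t=706, t=923].
Intermediaries M with M overlapped-by sync_call: ingest, planning.
Via ingest — items with X finishes ingest: none.
Via planning — items with X finishes planning: none.
Union: none.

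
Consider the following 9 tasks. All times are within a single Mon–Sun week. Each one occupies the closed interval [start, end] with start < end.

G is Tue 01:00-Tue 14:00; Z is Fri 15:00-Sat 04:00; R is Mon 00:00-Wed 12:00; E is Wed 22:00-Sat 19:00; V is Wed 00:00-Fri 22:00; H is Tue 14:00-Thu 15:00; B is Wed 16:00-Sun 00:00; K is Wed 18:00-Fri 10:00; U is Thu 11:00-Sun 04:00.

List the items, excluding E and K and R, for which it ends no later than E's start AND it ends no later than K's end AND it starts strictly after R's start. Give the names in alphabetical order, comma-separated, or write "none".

Conditions: its end is no later than E's start (X.end <= Wed 22:00) AND its end is no later than K's end (X.end <= Fri 10:00) AND its start is strictly after R's start (X.start > Mon 00:00).
B: end Sun 00:00 <= Wed 22:00? ✗; end Sun 00:00 <= Fri 10:00? ✗; start Wed 16:00 > Mon 00:00? ✓ → no.
G: end Tue 14:00 <= Wed 22:00? ✓; end Tue 14:00 <= Fri 10:00? ✓; start Tue 01:00 > Mon 00:00? ✓ → yes.
H: end Thu 15:00 <= Wed 22:00? ✗; end Thu 15:00 <= Fri 10:00? ✓; start Tue 14:00 > Mon 00:00? ✓ → no.
U: end Sun 04:00 <= Wed 22:00? ✗; end Sun 04:00 <= Fri 10:00? ✗; start Thu 11:00 > Mon 00:00? ✓ → no.
V: end Fri 22:00 <= Wed 22:00? ✗; end Fri 22:00 <= Fri 10:00? ✗; start Wed 00:00 > Mon 00:00? ✓ → no.
Z: end Sat 04:00 <= Wed 22:00? ✗; end Sat 04:00 <= Fri 10:00? ✗; start Fri 15:00 > Mon 00:00? ✓ → no.
Result: G.

G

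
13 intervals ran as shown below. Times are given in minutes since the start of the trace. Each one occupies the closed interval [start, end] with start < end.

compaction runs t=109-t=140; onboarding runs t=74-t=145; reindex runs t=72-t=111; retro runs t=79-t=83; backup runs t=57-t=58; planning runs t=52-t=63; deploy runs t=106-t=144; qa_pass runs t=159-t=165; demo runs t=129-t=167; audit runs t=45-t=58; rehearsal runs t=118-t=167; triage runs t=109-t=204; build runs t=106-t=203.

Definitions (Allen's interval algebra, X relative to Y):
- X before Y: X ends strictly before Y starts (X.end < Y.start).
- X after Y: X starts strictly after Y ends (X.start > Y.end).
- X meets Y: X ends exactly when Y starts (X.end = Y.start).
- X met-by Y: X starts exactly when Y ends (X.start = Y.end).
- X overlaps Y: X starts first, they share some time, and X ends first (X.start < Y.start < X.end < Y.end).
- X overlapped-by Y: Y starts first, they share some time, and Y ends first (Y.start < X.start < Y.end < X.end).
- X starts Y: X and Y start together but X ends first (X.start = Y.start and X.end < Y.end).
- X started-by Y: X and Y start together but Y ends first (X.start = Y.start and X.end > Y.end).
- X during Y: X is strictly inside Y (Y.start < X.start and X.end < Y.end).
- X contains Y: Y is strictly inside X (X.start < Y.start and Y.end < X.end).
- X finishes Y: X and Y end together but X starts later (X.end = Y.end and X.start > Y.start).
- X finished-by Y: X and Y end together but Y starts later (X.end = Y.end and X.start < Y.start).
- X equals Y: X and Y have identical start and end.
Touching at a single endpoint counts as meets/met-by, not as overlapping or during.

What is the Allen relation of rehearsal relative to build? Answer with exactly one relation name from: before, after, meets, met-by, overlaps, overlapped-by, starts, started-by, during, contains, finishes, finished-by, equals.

rehearsal = [t=118, t=167]; build = [t=106, t=203].
Compare endpoints: rehearsal.start > build.start, rehearsal.start < build.end, rehearsal.end > build.start, rehearsal.end < build.end.
That pattern is 'during'.

during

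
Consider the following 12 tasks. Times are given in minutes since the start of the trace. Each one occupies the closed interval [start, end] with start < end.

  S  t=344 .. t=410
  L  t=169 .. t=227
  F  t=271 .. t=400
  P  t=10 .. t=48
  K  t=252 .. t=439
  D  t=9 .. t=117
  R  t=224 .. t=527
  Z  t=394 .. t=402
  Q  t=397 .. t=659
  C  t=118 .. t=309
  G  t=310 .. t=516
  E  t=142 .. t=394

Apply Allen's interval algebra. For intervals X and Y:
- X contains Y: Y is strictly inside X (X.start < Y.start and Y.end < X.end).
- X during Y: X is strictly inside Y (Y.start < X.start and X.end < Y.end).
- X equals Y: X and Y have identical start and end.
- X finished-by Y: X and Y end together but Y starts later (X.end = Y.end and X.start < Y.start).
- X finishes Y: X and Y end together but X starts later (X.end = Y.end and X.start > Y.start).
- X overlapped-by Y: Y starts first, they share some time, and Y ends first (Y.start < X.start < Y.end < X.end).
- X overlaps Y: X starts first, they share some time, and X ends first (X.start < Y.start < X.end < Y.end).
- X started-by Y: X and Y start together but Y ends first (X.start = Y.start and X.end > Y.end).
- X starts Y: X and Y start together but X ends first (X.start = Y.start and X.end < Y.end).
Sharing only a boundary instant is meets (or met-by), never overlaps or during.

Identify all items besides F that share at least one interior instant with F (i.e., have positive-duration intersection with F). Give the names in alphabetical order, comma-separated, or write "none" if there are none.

Target F = [t=271, t=400].
C [t=118, t=309] → overlaps → yes.
D [t=9, t=117] → before → no.
E [t=142, t=394] → overlaps → yes.
G [t=310, t=516] → overlapped-by → yes.
K [t=252, t=439] → contains → yes.
L [t=169, t=227] → before → no.
P [t=10, t=48] → before → no.
Q [t=397, t=659] → overlapped-by → yes.
R [t=224, t=527] → contains → yes.
S [t=344, t=410] → overlapped-by → yes.
Z [t=394, t=402] → overlapped-by → yes.
Result: C, E, G, K, Q, R, S, Z.

C, E, G, K, Q, R, S, Z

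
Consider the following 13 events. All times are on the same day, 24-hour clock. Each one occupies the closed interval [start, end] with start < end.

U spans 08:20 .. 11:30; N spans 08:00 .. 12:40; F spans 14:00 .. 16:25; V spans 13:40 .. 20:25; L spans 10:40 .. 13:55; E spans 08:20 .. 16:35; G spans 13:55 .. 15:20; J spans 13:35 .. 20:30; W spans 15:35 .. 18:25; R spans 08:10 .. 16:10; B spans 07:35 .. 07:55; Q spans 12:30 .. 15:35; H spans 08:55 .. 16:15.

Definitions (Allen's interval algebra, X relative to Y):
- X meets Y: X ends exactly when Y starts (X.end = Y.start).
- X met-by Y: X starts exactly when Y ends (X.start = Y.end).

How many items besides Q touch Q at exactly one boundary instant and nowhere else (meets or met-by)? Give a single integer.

1

Target Q = [12:30, 15:35].
B [07:35, 07:55] → before → no.
E [08:20, 16:35] → contains → no.
F [14:00, 16:25] → overlapped-by → no.
G [13:55, 15:20] → during → no.
H [08:55, 16:15] → contains → no.
J [13:35, 20:30] → overlapped-by → no.
L [10:40, 13:55] → overlaps → no.
N [08:00, 12:40] → overlaps → no.
R [08:10, 16:10] → contains → no.
U [08:20, 11:30] → before → no.
V [13:40, 20:25] → overlapped-by → no.
W [15:35, 18:25] → met-by → counts.
Total: 1.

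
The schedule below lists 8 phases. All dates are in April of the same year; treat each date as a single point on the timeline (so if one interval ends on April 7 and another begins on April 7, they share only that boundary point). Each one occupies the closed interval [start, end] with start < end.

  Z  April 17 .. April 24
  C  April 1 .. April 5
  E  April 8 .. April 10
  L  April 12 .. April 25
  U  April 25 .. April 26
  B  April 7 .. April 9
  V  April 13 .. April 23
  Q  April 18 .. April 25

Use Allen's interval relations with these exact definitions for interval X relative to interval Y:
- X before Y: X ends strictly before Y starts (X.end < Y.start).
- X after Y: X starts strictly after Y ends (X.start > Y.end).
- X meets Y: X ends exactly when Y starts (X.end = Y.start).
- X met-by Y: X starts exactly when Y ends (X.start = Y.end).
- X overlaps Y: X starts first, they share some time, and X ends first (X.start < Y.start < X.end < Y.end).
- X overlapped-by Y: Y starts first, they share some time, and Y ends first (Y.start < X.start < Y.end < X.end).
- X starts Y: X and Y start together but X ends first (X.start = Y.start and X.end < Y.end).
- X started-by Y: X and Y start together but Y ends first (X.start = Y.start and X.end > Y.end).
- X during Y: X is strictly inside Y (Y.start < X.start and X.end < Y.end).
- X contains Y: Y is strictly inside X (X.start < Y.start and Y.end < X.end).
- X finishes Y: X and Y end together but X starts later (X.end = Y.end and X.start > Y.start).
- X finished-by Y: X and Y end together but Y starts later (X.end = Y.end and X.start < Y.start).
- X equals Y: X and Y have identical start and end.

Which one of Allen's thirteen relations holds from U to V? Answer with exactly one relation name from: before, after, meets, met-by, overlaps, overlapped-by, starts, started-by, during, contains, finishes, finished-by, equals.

U = [April 25, April 26]; V = [April 13, April 23].
Compare endpoints: U.start > V.start, U.start > V.end, U.end > V.start, U.end > V.end.
That pattern is 'after'.

after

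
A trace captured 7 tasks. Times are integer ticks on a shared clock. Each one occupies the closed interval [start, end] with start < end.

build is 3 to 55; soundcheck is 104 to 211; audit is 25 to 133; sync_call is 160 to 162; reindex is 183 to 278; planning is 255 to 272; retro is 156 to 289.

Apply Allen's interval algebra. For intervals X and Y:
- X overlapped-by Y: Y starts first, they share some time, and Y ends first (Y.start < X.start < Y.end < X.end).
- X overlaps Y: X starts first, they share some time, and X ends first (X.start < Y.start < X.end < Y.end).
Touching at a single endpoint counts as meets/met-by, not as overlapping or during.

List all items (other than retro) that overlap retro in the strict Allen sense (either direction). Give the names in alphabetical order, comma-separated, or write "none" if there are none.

Target retro = [156, 289].
audit [25, 133] → before → no.
build [3, 55] → before → no.
planning [255, 272] → during → no.
reindex [183, 278] → during → no.
soundcheck [104, 211] → overlaps → yes.
sync_call [160, 162] → during → no.
Result: soundcheck.

soundcheck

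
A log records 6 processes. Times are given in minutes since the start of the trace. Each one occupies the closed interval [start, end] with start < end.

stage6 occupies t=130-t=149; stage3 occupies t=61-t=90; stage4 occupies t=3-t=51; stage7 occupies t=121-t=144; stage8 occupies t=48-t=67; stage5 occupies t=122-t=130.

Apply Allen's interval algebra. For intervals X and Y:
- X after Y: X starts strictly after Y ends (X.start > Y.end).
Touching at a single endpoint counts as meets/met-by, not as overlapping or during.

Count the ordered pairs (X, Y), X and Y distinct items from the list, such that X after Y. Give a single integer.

Checking all 30 ordered pairs for relation 'after'; matching pairs in alphabetical order:
(stage3, stage4): stage3 after stage4 ✓
(stage5, stage3): stage5 after stage3 ✓
(stage5, stage4): stage5 after stage4 ✓
(stage5, stage8): stage5 after stage8 ✓
(stage6, stage3): stage6 after stage3 ✓
(stage6, stage4): stage6 after stage4 ✓
(stage6, stage8): stage6 after stage8 ✓
(stage7, stage3): stage7 after stage3 ✓
(stage7, stage4): stage7 after stage4 ✓
(stage7, stage8): stage7 after stage8 ✓
Count: 10.

10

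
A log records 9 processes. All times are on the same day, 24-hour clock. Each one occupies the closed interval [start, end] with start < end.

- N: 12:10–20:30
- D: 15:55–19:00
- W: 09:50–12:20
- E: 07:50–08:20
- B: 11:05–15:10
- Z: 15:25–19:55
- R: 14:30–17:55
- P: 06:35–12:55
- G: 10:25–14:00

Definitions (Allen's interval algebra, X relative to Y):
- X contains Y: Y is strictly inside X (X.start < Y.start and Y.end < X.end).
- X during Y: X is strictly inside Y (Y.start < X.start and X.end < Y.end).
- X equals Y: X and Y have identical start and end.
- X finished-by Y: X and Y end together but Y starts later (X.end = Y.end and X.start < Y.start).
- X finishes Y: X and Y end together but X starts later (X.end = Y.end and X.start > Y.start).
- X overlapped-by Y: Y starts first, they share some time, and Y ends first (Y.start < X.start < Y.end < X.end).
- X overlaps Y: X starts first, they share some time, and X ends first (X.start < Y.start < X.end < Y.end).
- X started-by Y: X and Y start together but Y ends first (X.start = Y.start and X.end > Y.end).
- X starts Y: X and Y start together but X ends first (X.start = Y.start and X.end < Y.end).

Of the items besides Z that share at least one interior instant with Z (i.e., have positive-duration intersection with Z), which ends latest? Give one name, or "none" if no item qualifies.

N

Target Z = [15:25, 19:55].
B [11:05, 15:10] → before → excluded.
D [15:55, 19:00] → during → candidate.
E [07:50, 08:20] → before → excluded.
G [10:25, 14:00] → before → excluded.
N [12:10, 20:30] → contains → candidate.
P [06:35, 12:55] → before → excluded.
R [14:30, 17:55] → overlaps → candidate.
W [09:50, 12:20] → before → excluded.
Among candidates, latest end is 20:30 → N.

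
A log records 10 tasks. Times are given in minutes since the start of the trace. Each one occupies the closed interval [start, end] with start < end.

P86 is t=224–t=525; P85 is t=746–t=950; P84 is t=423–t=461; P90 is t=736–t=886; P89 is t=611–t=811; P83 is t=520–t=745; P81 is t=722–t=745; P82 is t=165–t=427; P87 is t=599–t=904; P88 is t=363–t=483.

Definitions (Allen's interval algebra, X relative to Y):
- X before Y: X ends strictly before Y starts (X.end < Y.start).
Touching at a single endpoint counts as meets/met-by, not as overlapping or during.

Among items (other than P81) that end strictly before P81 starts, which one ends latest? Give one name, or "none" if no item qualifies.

Target P81 = [t=722, t=745].
P82 [t=165, t=427] → before → candidate.
P83 [t=520, t=745] → finished-by → excluded.
P84 [t=423, t=461] → before → candidate.
P85 [t=746, t=950] → after → excluded.
P86 [t=224, t=525] → before → candidate.
P87 [t=599, t=904] → contains → excluded.
P88 [t=363, t=483] → before → candidate.
P89 [t=611, t=811] → contains → excluded.
P90 [t=736, t=886] → overlapped-by → excluded.
Among candidates, latest end is t=525 → P86.

P86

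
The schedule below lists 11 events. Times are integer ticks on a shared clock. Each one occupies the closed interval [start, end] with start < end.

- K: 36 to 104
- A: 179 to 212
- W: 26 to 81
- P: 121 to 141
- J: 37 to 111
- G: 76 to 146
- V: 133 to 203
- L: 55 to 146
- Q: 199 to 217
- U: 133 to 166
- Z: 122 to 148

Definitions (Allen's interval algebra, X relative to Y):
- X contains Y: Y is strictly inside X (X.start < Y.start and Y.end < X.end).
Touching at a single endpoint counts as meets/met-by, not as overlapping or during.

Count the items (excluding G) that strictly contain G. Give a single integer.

0

Target G = [76, 146].
A [179, 212] → after → no.
J [37, 111] → overlaps → no.
K [36, 104] → overlaps → no.
L [55, 146] → finished-by → no.
P [121, 141] → during → no.
Q [199, 217] → after → no.
U [133, 166] → overlapped-by → no.
V [133, 203] → overlapped-by → no.
W [26, 81] → overlaps → no.
Z [122, 148] → overlapped-by → no.
Total: 0.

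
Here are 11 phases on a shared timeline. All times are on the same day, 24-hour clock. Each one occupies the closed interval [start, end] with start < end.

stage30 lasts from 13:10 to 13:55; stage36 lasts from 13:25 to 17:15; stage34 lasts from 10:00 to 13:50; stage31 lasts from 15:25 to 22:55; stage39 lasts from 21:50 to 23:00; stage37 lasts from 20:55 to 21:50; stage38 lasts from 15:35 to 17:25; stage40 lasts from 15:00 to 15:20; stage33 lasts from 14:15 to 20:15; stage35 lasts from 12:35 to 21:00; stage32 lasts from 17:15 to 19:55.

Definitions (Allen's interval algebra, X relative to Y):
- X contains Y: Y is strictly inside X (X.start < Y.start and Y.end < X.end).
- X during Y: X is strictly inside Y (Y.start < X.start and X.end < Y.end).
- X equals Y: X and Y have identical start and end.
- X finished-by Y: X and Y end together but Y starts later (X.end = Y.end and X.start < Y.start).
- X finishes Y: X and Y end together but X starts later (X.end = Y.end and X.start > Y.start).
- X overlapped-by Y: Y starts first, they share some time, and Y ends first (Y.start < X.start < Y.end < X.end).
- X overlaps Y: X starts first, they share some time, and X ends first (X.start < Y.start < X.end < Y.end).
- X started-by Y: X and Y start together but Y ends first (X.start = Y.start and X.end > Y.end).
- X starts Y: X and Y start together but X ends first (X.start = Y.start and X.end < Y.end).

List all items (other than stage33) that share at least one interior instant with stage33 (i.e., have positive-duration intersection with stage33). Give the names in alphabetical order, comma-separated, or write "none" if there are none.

Target stage33 = [14:15, 20:15].
stage30 [13:10, 13:55] → before → no.
stage31 [15:25, 22:55] → overlapped-by → yes.
stage32 [17:15, 19:55] → during → yes.
stage34 [10:00, 13:50] → before → no.
stage35 [12:35, 21:00] → contains → yes.
stage36 [13:25, 17:15] → overlaps → yes.
stage37 [20:55, 21:50] → after → no.
stage38 [15:35, 17:25] → during → yes.
stage39 [21:50, 23:00] → after → no.
stage40 [15:00, 15:20] → during → yes.
Result: stage31, stage32, stage35, stage36, stage38, stage40.

stage31, stage32, stage35, stage36, stage38, stage40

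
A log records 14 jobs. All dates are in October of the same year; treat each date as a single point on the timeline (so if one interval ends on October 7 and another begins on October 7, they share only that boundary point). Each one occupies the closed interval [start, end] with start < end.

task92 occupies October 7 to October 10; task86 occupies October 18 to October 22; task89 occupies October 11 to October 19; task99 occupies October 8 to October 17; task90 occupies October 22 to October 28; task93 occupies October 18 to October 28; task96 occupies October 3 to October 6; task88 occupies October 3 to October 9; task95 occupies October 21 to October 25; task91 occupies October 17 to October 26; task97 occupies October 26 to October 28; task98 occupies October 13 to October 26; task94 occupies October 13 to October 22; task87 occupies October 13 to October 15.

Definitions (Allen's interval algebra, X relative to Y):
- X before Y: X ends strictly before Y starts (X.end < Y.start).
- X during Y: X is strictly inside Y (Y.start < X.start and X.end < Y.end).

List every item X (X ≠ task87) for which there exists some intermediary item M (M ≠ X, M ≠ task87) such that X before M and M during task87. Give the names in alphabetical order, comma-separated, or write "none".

none

Target task87 = [October 13, October 15].
Intermediaries M with M during task87: none.
Union: none.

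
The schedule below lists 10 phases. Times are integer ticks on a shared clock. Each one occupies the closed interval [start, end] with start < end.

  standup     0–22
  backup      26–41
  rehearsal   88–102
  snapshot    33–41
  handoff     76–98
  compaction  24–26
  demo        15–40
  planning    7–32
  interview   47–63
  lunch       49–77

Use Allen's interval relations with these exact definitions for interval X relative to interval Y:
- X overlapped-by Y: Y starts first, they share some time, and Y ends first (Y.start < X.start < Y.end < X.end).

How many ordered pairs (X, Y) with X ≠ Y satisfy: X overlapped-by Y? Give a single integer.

Checking all 90 ordered pairs for relation 'overlapped-by'; matching pairs in alphabetical order:
(backup, demo): backup overlapped-by demo ✓
(backup, planning): backup overlapped-by planning ✓
(demo, planning): demo overlapped-by planning ✓
(demo, standup): demo overlapped-by standup ✓
(handoff, lunch): handoff overlapped-by lunch ✓
(lunch, interview): lunch overlapped-by interview ✓
(planning, standup): planning overlapped-by standup ✓
(rehearsal, handoff): rehearsal overlapped-by handoff ✓
(snapshot, demo): snapshot overlapped-by demo ✓
Count: 9.

9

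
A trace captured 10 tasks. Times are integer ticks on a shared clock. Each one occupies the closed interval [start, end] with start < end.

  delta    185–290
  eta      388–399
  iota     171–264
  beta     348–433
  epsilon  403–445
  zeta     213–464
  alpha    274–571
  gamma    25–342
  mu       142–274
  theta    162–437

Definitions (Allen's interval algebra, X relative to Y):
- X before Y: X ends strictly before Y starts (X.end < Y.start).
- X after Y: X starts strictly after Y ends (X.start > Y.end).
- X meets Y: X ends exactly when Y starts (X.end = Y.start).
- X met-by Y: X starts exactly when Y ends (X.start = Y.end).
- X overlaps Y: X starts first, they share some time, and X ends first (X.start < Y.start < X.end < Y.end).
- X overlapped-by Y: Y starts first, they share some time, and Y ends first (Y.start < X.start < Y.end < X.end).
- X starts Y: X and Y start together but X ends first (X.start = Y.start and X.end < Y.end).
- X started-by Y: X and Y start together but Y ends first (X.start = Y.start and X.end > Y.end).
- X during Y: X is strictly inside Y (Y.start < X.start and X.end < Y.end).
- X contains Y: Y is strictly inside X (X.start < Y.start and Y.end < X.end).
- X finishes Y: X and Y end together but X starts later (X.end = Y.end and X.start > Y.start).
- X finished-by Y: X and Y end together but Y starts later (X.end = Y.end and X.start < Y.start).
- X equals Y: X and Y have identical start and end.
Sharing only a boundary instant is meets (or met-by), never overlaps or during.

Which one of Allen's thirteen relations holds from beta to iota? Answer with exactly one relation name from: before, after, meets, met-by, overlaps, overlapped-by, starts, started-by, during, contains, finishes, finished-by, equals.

beta = [348, 433]; iota = [171, 264].
Compare endpoints: beta.start > iota.start, beta.start > iota.end, beta.end > iota.start, beta.end > iota.end.
That pattern is 'after'.

after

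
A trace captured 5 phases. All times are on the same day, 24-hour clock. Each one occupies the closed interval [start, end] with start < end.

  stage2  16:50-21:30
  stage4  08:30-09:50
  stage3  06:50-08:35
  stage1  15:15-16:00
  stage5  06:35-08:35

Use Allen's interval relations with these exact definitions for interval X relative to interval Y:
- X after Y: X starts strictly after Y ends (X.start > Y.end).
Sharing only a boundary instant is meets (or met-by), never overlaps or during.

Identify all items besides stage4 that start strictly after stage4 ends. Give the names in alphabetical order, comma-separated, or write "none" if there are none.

Target stage4 = [08:30, 09:50].
stage1 [15:15, 16:00] → after → yes.
stage2 [16:50, 21:30] → after → yes.
stage3 [06:50, 08:35] → overlaps → no.
stage5 [06:35, 08:35] → overlaps → no.
Result: stage1, stage2.

stage1, stage2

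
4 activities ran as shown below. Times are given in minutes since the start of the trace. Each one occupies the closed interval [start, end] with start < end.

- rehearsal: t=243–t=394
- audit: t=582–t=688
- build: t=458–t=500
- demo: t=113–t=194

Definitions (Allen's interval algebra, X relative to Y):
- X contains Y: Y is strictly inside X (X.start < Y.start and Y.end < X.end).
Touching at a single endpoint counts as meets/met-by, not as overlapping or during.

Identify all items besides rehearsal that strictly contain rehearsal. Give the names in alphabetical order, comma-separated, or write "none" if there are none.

Target rehearsal = [t=243, t=394].
audit [t=582, t=688] → after → no.
build [t=458, t=500] → after → no.
demo [t=113, t=194] → before → no.
Result: none.

none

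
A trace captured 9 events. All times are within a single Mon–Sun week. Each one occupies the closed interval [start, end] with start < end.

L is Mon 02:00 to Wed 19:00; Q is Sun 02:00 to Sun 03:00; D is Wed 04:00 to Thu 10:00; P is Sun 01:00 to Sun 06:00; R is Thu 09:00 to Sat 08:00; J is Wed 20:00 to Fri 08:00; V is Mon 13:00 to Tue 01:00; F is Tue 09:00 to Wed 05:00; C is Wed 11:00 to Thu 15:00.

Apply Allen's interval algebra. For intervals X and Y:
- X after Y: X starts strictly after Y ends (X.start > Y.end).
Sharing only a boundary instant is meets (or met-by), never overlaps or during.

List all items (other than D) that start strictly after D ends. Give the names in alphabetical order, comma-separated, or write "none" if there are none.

P, Q

Target D = [Wed 04:00, Thu 10:00].
C [Wed 11:00, Thu 15:00] → overlapped-by → no.
F [Tue 09:00, Wed 05:00] → overlaps → no.
J [Wed 20:00, Fri 08:00] → overlapped-by → no.
L [Mon 02:00, Wed 19:00] → overlaps → no.
P [Sun 01:00, Sun 06:00] → after → yes.
Q [Sun 02:00, Sun 03:00] → after → yes.
R [Thu 09:00, Sat 08:00] → overlapped-by → no.
V [Mon 13:00, Tue 01:00] → before → no.
Result: P, Q.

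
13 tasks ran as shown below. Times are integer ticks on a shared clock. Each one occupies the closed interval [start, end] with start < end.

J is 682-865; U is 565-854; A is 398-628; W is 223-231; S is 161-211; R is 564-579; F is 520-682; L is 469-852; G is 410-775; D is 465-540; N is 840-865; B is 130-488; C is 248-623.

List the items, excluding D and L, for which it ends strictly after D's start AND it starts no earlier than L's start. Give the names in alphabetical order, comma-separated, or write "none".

F, J, N, R, U

Conditions: its end is strictly after D's start (X.end > 465) AND its start is no earlier than L's start (X.start >= 469).
A: end 628 > 465? ✓; start 398 >= 469? ✗ → no.
B: end 488 > 465? ✓; start 130 >= 469? ✗ → no.
C: end 623 > 465? ✓; start 248 >= 469? ✗ → no.
F: end 682 > 465? ✓; start 520 >= 469? ✓ → yes.
G: end 775 > 465? ✓; start 410 >= 469? ✗ → no.
J: end 865 > 465? ✓; start 682 >= 469? ✓ → yes.
N: end 865 > 465? ✓; start 840 >= 469? ✓ → yes.
R: end 579 > 465? ✓; start 564 >= 469? ✓ → yes.
S: end 211 > 465? ✗; start 161 >= 469? ✗ → no.
U: end 854 > 465? ✓; start 565 >= 469? ✓ → yes.
W: end 231 > 465? ✗; start 223 >= 469? ✗ → no.
Result: F, J, N, R, U.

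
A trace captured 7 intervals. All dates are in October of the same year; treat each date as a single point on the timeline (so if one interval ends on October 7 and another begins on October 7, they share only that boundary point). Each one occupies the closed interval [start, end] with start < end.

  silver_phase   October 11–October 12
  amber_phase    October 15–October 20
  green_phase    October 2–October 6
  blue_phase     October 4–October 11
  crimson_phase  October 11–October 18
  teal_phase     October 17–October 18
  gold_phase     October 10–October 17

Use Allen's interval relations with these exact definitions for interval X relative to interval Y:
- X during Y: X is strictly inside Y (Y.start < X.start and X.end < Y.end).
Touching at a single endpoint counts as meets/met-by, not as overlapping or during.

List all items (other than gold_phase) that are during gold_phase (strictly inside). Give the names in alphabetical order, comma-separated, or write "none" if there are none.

Target gold_phase = [October 10, October 17].
amber_phase [October 15, October 20] → overlapped-by → no.
blue_phase [October 4, October 11] → overlaps → no.
crimson_phase [October 11, October 18] → overlapped-by → no.
green_phase [October 2, October 6] → before → no.
silver_phase [October 11, October 12] → during → yes.
teal_phase [October 17, October 18] → met-by → no.
Result: silver_phase.

silver_phase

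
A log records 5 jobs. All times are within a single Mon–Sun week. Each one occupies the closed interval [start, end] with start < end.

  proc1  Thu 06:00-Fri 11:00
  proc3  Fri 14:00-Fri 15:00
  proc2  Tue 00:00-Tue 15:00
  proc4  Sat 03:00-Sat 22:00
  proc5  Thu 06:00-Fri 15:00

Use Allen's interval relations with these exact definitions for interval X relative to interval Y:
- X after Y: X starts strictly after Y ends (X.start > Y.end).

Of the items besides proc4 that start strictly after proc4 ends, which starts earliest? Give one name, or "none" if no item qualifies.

Target proc4 = [Sat 03:00, Sat 22:00].
proc1 [Thu 06:00, Fri 11:00] → before → excluded.
proc2 [Tue 00:00, Tue 15:00] → before → excluded.
proc3 [Fri 14:00, Fri 15:00] → before → excluded.
proc5 [Thu 06:00, Fri 15:00] → before → excluded.
No candidates → none.

none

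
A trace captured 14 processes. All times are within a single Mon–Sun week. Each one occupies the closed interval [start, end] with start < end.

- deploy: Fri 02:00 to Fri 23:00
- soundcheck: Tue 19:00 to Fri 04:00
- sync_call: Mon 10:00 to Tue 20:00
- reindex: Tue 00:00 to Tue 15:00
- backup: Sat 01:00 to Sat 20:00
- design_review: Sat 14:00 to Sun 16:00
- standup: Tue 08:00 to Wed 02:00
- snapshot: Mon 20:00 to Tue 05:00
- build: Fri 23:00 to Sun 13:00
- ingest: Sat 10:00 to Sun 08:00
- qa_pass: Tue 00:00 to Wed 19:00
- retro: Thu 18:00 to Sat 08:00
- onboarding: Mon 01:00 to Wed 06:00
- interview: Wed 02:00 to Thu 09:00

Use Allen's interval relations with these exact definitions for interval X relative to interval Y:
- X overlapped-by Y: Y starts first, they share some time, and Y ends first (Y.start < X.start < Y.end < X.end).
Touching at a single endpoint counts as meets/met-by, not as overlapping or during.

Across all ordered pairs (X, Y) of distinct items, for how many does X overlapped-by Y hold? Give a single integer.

20

Checking all 182 ordered pairs for relation 'overlapped-by'; matching pairs in alphabetical order:
(backup, retro): backup overlapped-by retro ✓
(build, retro): build overlapped-by retro ✓
(deploy, soundcheck): deploy overlapped-by soundcheck ✓
(design_review, backup): design_review overlapped-by backup ✓
(design_review, build): design_review overlapped-by build ✓
(design_review, ingest): design_review overlapped-by ingest ✓
(ingest, backup): ingest overlapped-by backup ✓
(interview, onboarding): interview overlapped-by onboarding ✓
(interview, qa_pass): interview overlapped-by qa_pass ✓
(qa_pass, onboarding): qa_pass overlapped-by onboarding ✓
(qa_pass, snapshot): qa_pass overlapped-by snapshot ✓
(qa_pass, sync_call): qa_pass overlapped-by sync_call ✓
(reindex, snapshot): reindex overlapped-by snapshot ✓
(retro, soundcheck): retro overlapped-by soundcheck ✓
(soundcheck, onboarding): soundcheck overlapped-by onboarding ✓
(soundcheck, qa_pass): soundcheck overlapped-by qa_pass ✓
(soundcheck, standup): soundcheck overlapped-by standup ✓
(soundcheck, sync_call): soundcheck overlapped-by sync_call ✓
(standup, reindex): standup overlapped-by reindex ✓
(standup, sync_call): standup overlapped-by sync_call ✓
Count: 20.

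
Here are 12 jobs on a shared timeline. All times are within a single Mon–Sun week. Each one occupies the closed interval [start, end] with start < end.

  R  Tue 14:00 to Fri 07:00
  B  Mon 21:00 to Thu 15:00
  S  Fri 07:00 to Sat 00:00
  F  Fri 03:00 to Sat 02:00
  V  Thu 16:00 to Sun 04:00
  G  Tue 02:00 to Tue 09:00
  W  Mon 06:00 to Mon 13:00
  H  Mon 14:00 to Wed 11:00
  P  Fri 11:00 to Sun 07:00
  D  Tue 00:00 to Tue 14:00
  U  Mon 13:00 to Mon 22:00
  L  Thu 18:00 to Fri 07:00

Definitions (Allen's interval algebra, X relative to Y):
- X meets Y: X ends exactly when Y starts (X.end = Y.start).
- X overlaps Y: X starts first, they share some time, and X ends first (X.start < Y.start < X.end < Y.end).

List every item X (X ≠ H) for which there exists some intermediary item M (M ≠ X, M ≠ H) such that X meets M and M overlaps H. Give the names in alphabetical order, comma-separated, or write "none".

Target H = [Mon 14:00, Wed 11:00].
Intermediaries M with M overlaps H: U.
Via U — items with X meets U: W.
Union: W.

W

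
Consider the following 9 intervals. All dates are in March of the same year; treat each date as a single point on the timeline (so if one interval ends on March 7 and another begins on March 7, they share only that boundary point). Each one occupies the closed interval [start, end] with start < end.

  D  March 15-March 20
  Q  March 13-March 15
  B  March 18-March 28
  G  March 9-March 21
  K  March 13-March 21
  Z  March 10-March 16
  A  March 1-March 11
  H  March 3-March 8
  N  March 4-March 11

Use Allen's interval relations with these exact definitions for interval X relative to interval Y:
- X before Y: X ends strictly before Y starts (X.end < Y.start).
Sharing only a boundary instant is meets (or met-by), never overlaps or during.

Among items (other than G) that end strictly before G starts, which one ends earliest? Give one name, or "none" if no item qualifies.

Target G = [March 9, March 21].
A [March 1, March 11] → overlaps → excluded.
B [March 18, March 28] → overlapped-by → excluded.
D [March 15, March 20] → during → excluded.
H [March 3, March 8] → before → candidate.
K [March 13, March 21] → finishes → excluded.
N [March 4, March 11] → overlaps → excluded.
Q [March 13, March 15] → during → excluded.
Z [March 10, March 16] → during → excluded.
Among candidates, earliest end is March 8 → H.

H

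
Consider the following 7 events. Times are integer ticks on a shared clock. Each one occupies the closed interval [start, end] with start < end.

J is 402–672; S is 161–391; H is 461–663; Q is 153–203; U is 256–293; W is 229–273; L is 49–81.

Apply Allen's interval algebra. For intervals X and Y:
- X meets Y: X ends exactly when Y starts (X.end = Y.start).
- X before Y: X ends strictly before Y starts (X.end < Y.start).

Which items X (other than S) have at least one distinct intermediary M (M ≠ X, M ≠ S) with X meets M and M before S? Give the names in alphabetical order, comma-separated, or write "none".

none

Target S = [161, 391].
Intermediaries M with M before S: L.
Via L — items with X meets L: none.
Union: none.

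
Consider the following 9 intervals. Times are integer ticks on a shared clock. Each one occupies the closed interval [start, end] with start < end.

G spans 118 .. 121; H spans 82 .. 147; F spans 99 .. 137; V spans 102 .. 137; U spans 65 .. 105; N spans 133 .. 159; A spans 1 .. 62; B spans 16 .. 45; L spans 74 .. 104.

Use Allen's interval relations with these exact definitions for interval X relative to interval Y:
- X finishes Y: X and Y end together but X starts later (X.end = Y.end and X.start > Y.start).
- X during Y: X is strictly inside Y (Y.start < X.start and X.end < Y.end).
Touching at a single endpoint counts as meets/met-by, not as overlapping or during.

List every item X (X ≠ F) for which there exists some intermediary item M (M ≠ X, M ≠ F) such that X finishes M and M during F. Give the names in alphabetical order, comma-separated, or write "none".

Target F = [99, 137].
Intermediaries M with M during F: G.
Via G — items with X finishes G: none.
Union: none.

none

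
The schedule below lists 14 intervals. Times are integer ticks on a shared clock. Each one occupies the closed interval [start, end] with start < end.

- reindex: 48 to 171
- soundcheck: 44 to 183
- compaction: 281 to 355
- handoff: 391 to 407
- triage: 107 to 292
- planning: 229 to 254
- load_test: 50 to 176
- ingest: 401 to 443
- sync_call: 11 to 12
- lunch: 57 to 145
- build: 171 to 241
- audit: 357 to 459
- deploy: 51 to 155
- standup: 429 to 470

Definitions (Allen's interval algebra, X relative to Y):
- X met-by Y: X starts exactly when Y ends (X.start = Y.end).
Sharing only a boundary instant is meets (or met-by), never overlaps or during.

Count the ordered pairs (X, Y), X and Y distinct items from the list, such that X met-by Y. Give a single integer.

1

Checking all 182 ordered pairs for relation 'met-by'; matching pairs in alphabetical order:
(build, reindex): build met-by reindex ✓
Count: 1.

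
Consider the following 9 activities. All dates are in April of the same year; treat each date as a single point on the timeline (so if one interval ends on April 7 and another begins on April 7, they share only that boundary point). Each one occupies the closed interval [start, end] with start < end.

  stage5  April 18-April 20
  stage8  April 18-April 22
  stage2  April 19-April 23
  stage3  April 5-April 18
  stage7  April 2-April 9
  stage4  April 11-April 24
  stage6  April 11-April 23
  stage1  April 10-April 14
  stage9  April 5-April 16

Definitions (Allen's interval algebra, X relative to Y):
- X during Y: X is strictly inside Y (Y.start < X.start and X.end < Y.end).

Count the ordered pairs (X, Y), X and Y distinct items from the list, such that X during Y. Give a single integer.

7

Checking all 72 ordered pairs for relation 'during'; matching pairs in alphabetical order:
(stage1, stage3): stage1 during stage3 ✓
(stage1, stage9): stage1 during stage9 ✓
(stage2, stage4): stage2 during stage4 ✓
(stage5, stage4): stage5 during stage4 ✓
(stage5, stage6): stage5 during stage6 ✓
(stage8, stage4): stage8 during stage4 ✓
(stage8, stage6): stage8 during stage6 ✓
Count: 7.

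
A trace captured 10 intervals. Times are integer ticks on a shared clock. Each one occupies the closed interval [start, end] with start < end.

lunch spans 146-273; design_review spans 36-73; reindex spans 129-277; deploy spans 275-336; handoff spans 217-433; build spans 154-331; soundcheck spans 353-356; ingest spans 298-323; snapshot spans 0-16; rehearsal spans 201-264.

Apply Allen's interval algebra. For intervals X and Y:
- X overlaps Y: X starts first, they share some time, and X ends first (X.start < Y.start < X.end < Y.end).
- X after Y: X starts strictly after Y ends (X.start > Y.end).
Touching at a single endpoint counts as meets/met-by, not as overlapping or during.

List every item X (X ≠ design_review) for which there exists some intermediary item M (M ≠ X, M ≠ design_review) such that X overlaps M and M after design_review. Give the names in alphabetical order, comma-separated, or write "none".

build, lunch, rehearsal, reindex

Target design_review = [36, 73].
Intermediaries M with M after design_review: build, deploy, handoff, ingest, lunch, rehearsal, reindex, soundcheck.
Via build — items with X overlaps build: lunch, reindex.
Via deploy — items with X overlaps deploy: build, reindex.
Via handoff — items with X overlaps handoff: build, lunch, rehearsal, reindex.
Via ingest — items with X overlaps ingest: none.
Via lunch — items with X overlaps lunch: none.
Via rehearsal — items with X overlaps rehearsal: none.
Via reindex — items with X overlaps reindex: none.
Via soundcheck — items with X overlaps soundcheck: none.
Union: build, lunch, rehearsal, reindex.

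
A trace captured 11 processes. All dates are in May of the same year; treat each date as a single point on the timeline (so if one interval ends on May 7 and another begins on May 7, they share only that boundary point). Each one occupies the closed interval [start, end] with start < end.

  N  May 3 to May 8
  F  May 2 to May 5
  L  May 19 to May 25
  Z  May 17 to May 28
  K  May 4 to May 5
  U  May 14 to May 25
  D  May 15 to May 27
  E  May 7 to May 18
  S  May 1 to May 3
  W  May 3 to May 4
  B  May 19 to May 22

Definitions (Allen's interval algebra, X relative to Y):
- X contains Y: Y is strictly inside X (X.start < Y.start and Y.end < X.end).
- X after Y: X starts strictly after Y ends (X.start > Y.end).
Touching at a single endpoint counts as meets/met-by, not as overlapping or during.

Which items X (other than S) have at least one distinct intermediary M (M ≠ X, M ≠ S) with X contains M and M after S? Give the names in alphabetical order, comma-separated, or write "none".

D, N, U, Z

Target S = [May 1, May 3].
Intermediaries M with M after S: B, D, E, K, L, U, Z.
Via B — items with X contains B: D, U, Z.
Via D — items with X contains D: none.
Via E — items with X contains E: none.
Via K — items with X contains K: N.
Via L — items with X contains L: D, Z.
Via U — items with X contains U: none.
Via Z — items with X contains Z: none.
Union: D, N, U, Z.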